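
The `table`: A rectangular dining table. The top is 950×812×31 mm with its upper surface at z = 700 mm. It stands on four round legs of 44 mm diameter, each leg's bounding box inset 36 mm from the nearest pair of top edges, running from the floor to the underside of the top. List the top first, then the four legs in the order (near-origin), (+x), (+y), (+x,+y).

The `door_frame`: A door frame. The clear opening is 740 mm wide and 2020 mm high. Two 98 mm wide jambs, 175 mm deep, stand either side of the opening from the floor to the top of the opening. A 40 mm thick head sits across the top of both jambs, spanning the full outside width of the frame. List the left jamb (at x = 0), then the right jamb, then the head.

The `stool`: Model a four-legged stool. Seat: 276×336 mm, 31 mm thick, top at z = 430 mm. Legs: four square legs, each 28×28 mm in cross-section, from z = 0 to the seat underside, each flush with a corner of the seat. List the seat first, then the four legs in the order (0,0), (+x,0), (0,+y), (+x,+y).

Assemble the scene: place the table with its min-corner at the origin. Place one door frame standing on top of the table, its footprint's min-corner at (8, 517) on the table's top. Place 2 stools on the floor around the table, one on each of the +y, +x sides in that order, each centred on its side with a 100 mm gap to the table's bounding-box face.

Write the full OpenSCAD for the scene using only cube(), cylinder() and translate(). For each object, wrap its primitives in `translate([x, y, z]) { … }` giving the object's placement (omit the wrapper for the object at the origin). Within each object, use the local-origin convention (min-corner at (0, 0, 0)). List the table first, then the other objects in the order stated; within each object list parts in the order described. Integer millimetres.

translate([0, 0, 669]) cube([950, 812, 31]);
translate([58, 58, 0]) cylinder(h = 669, r = 22);
translate([892, 58, 0]) cylinder(h = 669, r = 22);
translate([58, 754, 0]) cylinder(h = 669, r = 22);
translate([892, 754, 0]) cylinder(h = 669, r = 22);
translate([8, 517, 700]) {
  cube([98, 175, 2020]);
  translate([838, 0, 0]) cube([98, 175, 2020]);
  translate([0, 0, 2020]) cube([936, 175, 40]);
}
translate([337, 912, 0]) {
  translate([0, 0, 399]) cube([276, 336, 31]);
  cube([28, 28, 399]);
  translate([248, 0, 0]) cube([28, 28, 399]);
  translate([0, 308, 0]) cube([28, 28, 399]);
  translate([248, 308, 0]) cube([28, 28, 399]);
}
translate([1050, 238, 0]) {
  translate([0, 0, 399]) cube([276, 336, 31]);
  cube([28, 28, 399]);
  translate([248, 0, 0]) cube([28, 28, 399]);
  translate([0, 308, 0]) cube([28, 28, 399]);
  translate([248, 308, 0]) cube([28, 28, 399]);
}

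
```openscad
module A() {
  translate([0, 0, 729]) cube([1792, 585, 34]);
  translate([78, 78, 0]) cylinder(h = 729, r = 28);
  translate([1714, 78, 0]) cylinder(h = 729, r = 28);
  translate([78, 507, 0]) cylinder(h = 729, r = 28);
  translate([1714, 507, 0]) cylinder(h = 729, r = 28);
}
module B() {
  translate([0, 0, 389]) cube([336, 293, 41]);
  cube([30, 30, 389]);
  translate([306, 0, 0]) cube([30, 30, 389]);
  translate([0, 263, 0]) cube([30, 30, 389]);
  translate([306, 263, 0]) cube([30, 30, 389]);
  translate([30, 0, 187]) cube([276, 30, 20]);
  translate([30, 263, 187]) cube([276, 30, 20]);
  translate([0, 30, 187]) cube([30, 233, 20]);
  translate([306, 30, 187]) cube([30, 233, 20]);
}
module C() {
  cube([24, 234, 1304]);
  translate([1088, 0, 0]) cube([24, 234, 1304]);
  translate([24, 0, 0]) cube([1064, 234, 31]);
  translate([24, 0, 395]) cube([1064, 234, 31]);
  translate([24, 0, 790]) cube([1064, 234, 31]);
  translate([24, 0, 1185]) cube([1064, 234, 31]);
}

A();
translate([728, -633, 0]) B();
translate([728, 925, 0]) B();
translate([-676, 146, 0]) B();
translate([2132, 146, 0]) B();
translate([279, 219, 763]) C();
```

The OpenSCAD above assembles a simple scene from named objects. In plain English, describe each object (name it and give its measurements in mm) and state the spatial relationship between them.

A is a rectangular dining table. The top is 1792×585×34 mm with its upper surface at z = 763 mm. It stands on four round legs of 56 mm diameter, each leg's bounding box inset 50 mm from the nearest pair of top edges, running from the floor to the underside of the top.

B is a four-legged stool. The seat is 336×293 mm, 41 mm thick, top at z = 430 mm. It stands on four square legs, each 30×30 mm in cross-section, from z = 0 to the seat underside, each flush with a corner of the seat. Four stretchers, 30 mm wide and 20 mm tall, connect adjacent legs with their undersides at z = 187 mm, each running between the inner faces of the legs it joins and aligned with the legs' outer faces on the other axis.

C is a bookshelf 1112 mm wide overall, 234 mm deep and 1304 mm tall. The two sides are 24 mm thick vertical panels. 4 horizontal shelves of 31 mm thickness span between the inner faces of the sides; the lowest shelf sits on the floor and shelves are stacked with a clear vertical gap of 364 mm between each pair.

Four stools sit around the table at the −y, +y, −x, +x sides. The bookshelf is on top of the table.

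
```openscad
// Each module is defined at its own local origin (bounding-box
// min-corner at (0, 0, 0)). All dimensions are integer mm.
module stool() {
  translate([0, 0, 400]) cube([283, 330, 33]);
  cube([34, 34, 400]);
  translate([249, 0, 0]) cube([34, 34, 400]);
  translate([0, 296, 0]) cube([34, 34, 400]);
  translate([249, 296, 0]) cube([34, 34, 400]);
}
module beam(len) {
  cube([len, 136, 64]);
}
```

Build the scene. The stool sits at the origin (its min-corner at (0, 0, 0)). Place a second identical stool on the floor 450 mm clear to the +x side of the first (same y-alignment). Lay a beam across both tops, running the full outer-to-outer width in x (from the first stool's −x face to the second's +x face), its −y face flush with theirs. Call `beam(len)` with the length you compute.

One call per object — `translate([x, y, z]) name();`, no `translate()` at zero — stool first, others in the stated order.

stool();
translate([733, 0, 0]) stool();
translate([0, 0, 433]) beam(1016);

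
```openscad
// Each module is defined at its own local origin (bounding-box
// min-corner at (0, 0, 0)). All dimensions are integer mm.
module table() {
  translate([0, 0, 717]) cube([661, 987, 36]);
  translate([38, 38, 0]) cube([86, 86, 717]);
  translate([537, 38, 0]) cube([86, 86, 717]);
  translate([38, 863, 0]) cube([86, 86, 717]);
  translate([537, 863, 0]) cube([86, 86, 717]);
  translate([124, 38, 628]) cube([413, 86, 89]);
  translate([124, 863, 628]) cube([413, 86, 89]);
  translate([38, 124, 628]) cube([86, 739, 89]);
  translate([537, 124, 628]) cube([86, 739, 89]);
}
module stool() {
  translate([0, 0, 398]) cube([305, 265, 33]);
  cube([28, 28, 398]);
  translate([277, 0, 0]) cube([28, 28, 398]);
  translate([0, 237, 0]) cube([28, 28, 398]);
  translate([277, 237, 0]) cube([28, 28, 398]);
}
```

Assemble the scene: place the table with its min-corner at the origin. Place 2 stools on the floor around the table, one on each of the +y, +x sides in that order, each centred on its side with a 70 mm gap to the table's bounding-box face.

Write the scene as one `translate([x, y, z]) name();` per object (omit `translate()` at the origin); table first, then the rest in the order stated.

table();
translate([178, 1057, 0]) stool();
translate([731, 361, 0]) stool();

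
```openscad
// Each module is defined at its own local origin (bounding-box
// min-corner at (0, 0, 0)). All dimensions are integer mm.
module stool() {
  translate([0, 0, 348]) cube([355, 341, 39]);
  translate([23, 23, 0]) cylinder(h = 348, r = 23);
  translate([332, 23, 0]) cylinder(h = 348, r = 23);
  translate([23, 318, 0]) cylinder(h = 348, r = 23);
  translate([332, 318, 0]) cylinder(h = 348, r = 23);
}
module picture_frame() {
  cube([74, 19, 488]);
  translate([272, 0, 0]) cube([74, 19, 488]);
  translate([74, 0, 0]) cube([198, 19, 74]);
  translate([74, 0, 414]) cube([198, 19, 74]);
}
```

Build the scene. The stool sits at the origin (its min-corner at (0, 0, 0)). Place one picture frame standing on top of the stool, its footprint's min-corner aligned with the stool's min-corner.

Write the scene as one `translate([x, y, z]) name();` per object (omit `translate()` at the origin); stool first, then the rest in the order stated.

stool();
translate([0, 0, 387]) picture_frame();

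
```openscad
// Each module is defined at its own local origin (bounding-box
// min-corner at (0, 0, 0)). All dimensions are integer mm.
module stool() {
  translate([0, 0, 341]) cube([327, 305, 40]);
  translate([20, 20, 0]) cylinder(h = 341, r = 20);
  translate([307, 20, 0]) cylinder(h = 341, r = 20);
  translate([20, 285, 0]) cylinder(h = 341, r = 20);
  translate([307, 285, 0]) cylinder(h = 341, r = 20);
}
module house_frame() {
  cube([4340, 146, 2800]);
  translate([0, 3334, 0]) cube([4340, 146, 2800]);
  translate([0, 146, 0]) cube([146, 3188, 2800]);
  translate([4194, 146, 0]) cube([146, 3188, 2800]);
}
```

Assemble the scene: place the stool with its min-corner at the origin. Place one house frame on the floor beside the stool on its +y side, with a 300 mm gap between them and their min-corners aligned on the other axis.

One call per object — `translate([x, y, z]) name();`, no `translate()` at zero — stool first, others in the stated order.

stool();
translate([0, 605, 0]) house_frame();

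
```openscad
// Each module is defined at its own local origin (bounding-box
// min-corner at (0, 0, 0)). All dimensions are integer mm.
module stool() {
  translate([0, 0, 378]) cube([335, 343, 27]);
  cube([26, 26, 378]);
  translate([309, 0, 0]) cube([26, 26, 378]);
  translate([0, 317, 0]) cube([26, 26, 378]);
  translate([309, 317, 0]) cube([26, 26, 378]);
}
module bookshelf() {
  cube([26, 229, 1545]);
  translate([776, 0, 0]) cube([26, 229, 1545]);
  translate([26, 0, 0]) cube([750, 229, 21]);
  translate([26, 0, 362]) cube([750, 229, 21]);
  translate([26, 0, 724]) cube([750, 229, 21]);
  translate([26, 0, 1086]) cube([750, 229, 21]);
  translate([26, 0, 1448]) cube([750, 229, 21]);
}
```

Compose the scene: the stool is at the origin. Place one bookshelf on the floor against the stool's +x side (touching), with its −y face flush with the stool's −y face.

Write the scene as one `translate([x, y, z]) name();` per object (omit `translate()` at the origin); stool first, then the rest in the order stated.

stool();
translate([335, 0, 0]) bookshelf();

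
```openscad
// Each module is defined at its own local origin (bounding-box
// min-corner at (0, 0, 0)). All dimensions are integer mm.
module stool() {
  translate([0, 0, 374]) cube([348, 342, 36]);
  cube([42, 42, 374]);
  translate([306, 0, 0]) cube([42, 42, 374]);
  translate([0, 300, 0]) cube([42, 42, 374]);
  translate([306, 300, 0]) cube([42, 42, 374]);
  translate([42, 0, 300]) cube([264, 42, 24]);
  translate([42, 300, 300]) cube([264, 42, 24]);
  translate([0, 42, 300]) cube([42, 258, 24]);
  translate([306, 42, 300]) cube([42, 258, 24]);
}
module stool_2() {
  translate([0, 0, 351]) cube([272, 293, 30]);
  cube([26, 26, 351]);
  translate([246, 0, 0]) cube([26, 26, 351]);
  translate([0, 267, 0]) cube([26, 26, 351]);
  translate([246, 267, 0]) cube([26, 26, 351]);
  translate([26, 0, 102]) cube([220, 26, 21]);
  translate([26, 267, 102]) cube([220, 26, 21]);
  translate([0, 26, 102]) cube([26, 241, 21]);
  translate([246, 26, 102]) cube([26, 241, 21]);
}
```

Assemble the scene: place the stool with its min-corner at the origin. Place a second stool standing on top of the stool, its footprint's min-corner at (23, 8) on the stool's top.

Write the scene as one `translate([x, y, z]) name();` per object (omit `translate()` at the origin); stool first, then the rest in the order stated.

stool();
translate([23, 8, 410]) stool_2();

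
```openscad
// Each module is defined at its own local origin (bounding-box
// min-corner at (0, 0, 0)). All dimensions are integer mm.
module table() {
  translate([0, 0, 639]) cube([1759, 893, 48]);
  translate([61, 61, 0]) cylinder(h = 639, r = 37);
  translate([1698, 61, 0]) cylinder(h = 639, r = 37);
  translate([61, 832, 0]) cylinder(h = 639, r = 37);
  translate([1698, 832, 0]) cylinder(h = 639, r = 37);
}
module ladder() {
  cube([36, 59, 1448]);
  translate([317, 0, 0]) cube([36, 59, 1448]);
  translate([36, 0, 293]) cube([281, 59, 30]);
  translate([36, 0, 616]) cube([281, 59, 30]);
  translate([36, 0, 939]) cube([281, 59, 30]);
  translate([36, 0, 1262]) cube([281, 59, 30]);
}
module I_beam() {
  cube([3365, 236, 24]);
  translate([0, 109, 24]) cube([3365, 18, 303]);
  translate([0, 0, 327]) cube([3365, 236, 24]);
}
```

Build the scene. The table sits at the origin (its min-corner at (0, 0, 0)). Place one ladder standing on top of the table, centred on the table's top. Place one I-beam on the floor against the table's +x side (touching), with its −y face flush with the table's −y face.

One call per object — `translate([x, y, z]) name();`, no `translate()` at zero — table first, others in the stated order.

table();
translate([703, 417, 687]) ladder();
translate([1759, 0, 0]) I_beam();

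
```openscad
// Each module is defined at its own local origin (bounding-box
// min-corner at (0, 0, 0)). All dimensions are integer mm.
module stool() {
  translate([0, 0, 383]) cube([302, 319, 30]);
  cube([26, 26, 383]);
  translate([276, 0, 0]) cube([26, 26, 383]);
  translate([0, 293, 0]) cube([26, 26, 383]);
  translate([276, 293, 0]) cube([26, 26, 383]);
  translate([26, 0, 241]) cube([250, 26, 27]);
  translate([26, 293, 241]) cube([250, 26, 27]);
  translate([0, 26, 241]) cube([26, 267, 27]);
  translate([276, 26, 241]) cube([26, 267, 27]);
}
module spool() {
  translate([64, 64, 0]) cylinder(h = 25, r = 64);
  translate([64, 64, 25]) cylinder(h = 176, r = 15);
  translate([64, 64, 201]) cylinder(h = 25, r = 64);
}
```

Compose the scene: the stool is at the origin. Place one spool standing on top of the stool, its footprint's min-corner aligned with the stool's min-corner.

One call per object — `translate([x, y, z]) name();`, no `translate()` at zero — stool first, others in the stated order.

stool();
translate([0, 0, 413]) spool();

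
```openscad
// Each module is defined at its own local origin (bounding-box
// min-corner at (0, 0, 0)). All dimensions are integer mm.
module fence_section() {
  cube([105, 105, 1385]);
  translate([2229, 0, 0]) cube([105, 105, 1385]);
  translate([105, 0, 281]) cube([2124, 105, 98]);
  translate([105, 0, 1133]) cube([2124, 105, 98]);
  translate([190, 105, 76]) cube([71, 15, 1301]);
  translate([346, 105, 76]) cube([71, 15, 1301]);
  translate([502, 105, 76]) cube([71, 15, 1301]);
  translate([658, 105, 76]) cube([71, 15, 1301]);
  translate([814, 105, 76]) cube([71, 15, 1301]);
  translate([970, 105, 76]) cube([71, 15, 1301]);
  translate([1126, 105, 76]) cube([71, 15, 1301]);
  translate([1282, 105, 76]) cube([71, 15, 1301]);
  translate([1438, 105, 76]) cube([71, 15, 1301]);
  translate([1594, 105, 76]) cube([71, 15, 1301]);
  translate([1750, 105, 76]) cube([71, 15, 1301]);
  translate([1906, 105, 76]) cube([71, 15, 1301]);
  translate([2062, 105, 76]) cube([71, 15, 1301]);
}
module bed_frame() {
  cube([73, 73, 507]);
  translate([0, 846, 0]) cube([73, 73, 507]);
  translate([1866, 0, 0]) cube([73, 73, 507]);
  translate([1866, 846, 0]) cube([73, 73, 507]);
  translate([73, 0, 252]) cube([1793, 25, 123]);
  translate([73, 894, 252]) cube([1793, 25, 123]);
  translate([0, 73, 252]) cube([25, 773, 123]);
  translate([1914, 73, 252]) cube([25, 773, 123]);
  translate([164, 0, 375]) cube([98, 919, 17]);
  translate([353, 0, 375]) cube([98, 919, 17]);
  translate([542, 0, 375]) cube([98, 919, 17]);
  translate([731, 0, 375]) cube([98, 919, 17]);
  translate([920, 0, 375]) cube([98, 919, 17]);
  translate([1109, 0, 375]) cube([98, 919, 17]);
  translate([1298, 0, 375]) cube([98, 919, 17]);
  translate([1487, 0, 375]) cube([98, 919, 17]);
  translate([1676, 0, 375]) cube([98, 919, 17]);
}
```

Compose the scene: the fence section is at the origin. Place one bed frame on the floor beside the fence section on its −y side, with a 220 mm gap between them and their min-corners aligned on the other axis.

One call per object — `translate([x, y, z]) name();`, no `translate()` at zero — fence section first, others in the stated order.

fence_section();
translate([0, -1139, 0]) bed_frame();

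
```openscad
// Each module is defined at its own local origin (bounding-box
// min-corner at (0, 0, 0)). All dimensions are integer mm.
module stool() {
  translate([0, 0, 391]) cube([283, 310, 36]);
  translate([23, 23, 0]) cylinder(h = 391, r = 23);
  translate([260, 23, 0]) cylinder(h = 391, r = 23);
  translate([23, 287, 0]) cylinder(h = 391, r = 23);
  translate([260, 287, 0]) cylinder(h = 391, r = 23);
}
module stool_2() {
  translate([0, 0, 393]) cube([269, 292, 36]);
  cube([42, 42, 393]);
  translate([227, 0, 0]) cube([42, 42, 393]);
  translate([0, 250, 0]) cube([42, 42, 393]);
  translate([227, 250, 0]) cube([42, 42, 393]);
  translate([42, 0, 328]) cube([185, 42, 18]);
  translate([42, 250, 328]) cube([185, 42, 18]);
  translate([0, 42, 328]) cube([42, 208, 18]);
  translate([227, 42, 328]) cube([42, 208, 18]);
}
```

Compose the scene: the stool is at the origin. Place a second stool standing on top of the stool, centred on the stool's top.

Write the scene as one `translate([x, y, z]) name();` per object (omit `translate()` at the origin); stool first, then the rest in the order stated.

stool();
translate([7, 9, 427]) stool_2();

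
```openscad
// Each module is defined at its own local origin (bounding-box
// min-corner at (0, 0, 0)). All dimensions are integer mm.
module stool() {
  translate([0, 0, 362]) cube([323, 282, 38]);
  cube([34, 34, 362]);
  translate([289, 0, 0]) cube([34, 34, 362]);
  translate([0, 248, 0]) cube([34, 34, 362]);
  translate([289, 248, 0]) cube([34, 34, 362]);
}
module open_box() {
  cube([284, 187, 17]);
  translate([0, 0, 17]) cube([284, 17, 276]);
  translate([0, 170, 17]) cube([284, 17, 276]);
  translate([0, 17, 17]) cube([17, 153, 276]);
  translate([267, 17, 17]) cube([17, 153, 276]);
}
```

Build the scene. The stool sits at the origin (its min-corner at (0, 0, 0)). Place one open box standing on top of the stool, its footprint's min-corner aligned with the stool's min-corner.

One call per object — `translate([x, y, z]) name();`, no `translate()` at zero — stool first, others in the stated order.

stool();
translate([0, 0, 400]) open_box();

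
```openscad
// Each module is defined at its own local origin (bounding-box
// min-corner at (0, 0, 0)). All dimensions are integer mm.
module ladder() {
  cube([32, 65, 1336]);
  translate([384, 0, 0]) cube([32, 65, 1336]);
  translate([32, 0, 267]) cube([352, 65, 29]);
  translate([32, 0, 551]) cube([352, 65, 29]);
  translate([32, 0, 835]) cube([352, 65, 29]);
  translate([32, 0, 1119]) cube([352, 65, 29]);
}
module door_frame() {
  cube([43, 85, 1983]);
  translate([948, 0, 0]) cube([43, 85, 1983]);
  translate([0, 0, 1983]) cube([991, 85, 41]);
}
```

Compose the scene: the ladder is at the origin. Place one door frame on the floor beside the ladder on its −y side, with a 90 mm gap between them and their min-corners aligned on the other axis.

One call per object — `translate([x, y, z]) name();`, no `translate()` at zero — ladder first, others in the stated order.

ladder();
translate([0, -175, 0]) door_frame();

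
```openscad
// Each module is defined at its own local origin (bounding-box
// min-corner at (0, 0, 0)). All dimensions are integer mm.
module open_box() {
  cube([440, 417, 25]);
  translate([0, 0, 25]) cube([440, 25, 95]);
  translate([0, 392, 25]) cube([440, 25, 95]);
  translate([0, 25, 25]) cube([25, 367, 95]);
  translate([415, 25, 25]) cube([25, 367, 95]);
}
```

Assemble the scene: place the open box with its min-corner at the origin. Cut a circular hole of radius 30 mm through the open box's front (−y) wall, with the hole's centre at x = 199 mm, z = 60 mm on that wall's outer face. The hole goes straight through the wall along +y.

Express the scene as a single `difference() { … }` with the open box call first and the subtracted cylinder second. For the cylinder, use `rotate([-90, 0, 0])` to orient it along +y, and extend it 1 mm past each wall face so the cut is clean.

difference() {
  open_box();
  translate([199, -1, 60]) rotate([-90, 0, 0]) cylinder(h = 27, r = 30);
}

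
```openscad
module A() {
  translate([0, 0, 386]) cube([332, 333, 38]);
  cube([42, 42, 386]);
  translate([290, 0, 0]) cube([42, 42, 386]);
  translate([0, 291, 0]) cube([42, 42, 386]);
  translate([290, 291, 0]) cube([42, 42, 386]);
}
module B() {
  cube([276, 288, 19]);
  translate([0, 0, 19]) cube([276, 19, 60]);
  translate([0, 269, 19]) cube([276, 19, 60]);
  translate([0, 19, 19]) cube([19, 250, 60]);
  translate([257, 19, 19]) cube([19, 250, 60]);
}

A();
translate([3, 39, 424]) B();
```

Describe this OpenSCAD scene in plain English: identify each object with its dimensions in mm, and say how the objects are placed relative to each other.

A is a four-legged stool. The seat is a 332×333×38 mm slab whose top surface is at z = 424 mm; four square legs, each 42×42 mm in cross-section, run from the floor (z = 0) to the underside of the seat, each flush with a corner of the seat.

B is an open-topped rectangular box: outside dimensions 276×288×79 mm, with a uniform wall and base thickness of 19 mm. The base is a full 276×288 slab on the floor; four walls sit on top of the base. The front and back walls (the −y and +y sides) span the full width; the two side walls fit between them.

The open box is on top of the stool.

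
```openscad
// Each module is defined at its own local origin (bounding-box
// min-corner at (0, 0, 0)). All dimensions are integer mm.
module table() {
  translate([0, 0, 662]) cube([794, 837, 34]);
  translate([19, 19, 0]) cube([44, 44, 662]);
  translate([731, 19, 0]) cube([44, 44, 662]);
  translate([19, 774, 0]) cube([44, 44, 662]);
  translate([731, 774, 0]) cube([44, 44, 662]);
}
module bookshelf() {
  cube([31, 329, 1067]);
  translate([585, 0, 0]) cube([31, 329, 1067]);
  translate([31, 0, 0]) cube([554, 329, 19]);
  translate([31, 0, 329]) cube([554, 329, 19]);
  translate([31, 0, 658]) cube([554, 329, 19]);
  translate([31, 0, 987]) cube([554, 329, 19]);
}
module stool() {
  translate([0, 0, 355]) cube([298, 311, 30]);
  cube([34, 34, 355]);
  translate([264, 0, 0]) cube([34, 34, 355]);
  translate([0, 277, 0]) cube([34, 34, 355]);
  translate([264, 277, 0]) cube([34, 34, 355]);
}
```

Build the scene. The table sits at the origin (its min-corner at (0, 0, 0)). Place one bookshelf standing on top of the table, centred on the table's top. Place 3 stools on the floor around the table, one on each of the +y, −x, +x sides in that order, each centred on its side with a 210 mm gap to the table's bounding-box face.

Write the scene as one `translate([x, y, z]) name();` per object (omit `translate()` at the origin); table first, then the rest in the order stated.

table();
translate([89, 254, 696]) bookshelf();
translate([248, 1047, 0]) stool();
translate([-508, 263, 0]) stool();
translate([1004, 263, 0]) stool();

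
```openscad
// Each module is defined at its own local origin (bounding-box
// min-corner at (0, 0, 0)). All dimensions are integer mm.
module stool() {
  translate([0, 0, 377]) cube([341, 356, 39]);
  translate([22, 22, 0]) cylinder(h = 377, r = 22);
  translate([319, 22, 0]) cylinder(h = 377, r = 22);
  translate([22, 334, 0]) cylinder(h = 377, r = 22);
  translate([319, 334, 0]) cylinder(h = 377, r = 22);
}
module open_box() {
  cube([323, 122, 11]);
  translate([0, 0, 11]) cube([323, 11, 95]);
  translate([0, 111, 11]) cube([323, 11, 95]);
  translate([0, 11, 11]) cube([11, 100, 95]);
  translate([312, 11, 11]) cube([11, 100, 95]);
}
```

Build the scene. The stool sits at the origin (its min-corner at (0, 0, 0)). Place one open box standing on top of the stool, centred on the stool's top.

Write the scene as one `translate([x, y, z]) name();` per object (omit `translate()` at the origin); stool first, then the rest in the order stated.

stool();
translate([9, 117, 416]) open_box();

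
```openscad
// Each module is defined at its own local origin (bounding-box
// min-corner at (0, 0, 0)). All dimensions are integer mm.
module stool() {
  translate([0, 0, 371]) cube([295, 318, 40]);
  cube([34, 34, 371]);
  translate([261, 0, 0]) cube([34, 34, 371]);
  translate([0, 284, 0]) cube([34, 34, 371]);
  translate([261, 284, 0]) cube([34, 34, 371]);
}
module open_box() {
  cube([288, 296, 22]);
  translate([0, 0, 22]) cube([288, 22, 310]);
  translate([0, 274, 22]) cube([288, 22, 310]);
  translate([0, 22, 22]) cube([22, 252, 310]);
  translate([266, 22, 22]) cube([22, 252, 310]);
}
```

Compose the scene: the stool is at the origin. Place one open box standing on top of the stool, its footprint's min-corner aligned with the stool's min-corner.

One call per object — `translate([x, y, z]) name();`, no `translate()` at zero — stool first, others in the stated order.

stool();
translate([0, 0, 411]) open_box();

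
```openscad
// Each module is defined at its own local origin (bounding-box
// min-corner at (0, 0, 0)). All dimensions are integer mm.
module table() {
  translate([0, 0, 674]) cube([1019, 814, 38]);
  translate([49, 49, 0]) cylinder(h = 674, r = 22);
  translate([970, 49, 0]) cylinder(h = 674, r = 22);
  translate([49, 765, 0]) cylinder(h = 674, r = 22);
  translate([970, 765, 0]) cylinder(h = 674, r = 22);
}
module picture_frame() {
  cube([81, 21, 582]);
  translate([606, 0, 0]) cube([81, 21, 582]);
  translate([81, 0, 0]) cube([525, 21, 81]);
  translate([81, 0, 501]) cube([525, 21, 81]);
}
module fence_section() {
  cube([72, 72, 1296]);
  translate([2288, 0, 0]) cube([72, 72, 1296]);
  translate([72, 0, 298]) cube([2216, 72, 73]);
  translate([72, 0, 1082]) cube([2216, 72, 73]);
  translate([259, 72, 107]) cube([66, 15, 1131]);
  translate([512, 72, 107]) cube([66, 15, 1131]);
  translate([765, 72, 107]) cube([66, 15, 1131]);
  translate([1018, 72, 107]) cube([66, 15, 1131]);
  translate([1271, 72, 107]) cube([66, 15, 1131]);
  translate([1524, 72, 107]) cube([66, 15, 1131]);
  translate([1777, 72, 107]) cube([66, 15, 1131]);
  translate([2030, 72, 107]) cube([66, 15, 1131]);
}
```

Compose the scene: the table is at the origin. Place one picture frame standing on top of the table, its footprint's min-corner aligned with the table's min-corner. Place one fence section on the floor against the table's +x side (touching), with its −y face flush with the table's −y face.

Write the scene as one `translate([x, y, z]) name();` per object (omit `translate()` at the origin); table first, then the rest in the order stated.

table();
translate([0, 0, 712]) picture_frame();
translate([1019, 0, 0]) fence_section();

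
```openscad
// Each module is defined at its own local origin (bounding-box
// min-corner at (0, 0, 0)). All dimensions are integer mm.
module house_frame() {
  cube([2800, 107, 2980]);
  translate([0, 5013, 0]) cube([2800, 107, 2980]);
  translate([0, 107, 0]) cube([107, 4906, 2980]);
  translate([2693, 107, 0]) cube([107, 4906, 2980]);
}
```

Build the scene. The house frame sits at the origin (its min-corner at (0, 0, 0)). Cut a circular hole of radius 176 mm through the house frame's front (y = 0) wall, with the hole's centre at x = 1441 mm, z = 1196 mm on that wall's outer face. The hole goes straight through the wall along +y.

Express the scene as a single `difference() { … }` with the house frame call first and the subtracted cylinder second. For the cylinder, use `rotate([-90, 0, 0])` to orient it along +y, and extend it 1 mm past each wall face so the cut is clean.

difference() {
  house_frame();
  translate([1441, -1, 1196]) rotate([-90, 0, 0]) cylinder(h = 109, r = 176);
}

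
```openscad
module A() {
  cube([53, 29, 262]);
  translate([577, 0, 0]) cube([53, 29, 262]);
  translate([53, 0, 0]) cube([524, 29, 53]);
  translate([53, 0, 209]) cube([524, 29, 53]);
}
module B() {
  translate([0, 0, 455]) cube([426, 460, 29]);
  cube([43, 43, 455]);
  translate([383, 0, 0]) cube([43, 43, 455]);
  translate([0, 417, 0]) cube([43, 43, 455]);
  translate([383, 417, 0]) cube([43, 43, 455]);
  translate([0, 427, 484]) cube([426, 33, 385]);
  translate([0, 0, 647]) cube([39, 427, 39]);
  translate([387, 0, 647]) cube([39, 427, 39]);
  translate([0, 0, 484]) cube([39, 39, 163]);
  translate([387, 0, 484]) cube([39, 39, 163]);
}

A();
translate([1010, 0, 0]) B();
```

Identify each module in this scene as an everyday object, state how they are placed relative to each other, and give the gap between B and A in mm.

The chair's nearest face is 380 mm from the picture frame's +x face.

A is a picture frame. B is a chair. The chair is on the floor beside the picture frame on its +x side. The gap between the chair and the picture frame is 380 mm.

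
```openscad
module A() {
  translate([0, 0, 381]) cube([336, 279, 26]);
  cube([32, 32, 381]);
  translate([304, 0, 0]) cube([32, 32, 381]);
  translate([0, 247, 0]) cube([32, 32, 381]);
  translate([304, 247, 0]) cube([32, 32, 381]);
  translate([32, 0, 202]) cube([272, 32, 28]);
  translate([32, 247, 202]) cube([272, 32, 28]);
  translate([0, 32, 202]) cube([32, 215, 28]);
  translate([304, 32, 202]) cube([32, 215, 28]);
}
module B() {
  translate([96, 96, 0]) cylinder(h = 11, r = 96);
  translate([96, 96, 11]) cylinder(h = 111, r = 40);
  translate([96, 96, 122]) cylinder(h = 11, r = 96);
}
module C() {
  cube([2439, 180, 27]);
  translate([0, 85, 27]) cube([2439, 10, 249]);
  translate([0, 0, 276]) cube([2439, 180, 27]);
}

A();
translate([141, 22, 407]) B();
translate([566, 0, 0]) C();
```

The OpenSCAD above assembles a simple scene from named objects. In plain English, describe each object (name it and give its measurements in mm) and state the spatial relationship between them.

A is a four-legged stool. The seat is a 336×279×26 mm slab whose top surface is at z = 407 mm; four square legs, each 32×32 mm in cross-section, run from the floor (z = 0) to the underside of the seat, each flush with a corner of the seat. Four stretchers, 32 mm wide and 28 mm tall, connect adjacent legs with their undersides at z = 202 mm, each running between the inner faces of the legs it joins and aligned with the legs' outer faces on the other axis.

B is a spool: two coaxial disc flanges of radius 96 mm and thickness 11 mm, joined by a core cylinder of radius 40 mm and height 111 mm. The lower flange rests on z = 0 and the three cylinders share a vertical axis.

C is an I-beam lying along x, 2439 mm long. Overall section height 303 mm. Two flanges 180 mm wide (y) and 27 mm thick, one on the floor and one at the top; a web 10 mm thick runs between them, centred on the flange width.

The spool is on top of the stool. The I-beam is on the floor beside the stool on its +x side.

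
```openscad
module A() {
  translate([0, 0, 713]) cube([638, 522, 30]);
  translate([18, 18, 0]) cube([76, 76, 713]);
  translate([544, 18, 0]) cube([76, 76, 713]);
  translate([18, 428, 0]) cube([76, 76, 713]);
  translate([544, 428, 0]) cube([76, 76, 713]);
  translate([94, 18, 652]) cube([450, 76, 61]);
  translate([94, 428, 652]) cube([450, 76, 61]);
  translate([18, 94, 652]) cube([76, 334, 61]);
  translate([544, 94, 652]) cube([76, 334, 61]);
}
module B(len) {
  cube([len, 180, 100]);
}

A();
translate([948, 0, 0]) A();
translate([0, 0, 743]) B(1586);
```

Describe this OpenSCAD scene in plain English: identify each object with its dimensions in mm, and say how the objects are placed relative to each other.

A is a table with a 638×522 mm rectangular top, 30 mm thick, top surface at z = 743 mm, supported by four 76×76 mm square legs, each inset 18 mm from the nearest pair of top edges, running from the floor. Four apron rails, 76 mm thick and 61 mm tall, run between adjacent legs with their top edges flush with the underside of the top and their outer faces flush with the legs' outer faces.

B is a rectangular beam 1586 mm long (x), 180 mm deep (y), 100 mm thick (z).

The beam spans the tops of two tables placed 310 mm apart, resting at z = 743 mm.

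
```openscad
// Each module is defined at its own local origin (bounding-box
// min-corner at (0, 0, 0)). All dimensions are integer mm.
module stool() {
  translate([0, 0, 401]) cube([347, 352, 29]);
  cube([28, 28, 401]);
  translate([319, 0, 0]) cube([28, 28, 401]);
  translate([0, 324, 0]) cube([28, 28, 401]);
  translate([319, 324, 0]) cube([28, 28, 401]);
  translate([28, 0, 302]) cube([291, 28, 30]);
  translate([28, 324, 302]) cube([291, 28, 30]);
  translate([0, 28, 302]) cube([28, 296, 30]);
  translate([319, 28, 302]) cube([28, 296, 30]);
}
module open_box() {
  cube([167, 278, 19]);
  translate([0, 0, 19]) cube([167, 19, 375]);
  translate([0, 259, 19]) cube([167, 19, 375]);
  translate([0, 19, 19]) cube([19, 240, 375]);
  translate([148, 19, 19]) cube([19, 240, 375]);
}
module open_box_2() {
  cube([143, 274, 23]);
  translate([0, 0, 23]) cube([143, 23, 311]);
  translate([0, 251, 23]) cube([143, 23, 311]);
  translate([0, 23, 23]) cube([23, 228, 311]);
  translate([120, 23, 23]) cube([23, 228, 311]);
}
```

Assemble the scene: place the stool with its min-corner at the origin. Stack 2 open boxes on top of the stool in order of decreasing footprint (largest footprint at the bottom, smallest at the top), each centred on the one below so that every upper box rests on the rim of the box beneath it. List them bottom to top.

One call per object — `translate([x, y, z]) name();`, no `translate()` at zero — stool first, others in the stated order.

stool();
translate([90, 37, 430]) open_box();
translate([102, 39, 824]) open_box_2();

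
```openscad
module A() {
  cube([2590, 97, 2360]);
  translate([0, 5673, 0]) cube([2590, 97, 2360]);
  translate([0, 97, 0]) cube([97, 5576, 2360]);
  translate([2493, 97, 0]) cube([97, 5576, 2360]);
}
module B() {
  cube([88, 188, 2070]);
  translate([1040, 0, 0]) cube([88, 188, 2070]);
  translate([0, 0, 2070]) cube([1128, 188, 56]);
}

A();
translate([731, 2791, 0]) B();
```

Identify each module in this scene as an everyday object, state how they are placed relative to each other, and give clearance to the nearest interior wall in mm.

Clearances: x = 634, y = 2694; minimum 634 mm.

A is a house frame. B is a door frame. The door frame sits inside the house frame, centred. The clearance to the nearest interior wall is 634 mm.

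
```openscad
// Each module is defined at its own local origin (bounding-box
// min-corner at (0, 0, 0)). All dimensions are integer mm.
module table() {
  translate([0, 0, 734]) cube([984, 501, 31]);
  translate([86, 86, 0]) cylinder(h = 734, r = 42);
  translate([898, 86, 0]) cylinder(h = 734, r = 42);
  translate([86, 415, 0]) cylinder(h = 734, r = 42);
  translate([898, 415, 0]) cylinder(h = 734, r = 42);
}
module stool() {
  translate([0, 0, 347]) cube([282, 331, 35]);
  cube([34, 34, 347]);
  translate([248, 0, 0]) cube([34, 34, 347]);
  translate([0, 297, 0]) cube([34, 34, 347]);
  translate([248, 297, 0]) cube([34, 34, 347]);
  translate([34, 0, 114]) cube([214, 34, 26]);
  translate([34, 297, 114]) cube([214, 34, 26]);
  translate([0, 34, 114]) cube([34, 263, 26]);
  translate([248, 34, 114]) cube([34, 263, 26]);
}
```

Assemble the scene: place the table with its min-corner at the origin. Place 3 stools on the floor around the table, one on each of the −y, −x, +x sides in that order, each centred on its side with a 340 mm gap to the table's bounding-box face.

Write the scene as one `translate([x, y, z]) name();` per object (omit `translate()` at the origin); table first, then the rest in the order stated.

table();
translate([351, -671, 0]) stool();
translate([-622, 85, 0]) stool();
translate([1324, 85, 0]) stool();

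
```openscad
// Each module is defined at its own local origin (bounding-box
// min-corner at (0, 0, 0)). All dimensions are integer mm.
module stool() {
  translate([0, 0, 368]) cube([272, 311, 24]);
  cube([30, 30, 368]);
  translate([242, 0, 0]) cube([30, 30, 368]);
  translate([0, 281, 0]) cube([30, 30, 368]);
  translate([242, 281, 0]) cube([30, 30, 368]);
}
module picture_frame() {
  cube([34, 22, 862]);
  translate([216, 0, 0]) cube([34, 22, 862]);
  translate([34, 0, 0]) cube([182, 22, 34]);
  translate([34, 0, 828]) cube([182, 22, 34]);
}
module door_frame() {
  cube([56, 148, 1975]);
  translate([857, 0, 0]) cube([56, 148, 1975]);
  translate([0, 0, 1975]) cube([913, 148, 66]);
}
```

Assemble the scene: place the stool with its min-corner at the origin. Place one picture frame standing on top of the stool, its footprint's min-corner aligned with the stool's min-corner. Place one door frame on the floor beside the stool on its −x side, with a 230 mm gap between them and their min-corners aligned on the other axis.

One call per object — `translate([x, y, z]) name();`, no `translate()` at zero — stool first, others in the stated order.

stool();
translate([0, 0, 392]) picture_frame();
translate([-1143, 0, 0]) door_frame();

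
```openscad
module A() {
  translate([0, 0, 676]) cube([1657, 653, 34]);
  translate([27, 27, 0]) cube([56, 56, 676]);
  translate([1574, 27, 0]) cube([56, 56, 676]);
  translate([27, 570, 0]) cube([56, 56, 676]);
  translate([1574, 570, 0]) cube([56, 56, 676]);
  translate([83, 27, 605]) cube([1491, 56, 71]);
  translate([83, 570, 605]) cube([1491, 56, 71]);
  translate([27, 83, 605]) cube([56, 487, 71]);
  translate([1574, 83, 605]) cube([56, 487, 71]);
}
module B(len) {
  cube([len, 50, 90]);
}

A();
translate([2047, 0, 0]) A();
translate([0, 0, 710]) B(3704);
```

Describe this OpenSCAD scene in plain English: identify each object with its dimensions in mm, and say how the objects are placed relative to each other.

A is a rectangular dining table. The top is 1657×653×34 mm with its upper surface at z = 710 mm. It stands on four 56×56 mm square legs, each inset 27 mm from the nearest pair of top edges, running from the floor to the underside of the top. Four apron rails, 56 mm thick and 71 mm tall, run between adjacent legs with their top edges flush with the underside of the top and their outer faces flush with the legs' outer faces.

B is a rectangular beam 3704 mm long (x), 50 mm deep (y), 90 mm thick (z).

The beam spans the tops of two tables placed 390 mm apart, resting at z = 710 mm.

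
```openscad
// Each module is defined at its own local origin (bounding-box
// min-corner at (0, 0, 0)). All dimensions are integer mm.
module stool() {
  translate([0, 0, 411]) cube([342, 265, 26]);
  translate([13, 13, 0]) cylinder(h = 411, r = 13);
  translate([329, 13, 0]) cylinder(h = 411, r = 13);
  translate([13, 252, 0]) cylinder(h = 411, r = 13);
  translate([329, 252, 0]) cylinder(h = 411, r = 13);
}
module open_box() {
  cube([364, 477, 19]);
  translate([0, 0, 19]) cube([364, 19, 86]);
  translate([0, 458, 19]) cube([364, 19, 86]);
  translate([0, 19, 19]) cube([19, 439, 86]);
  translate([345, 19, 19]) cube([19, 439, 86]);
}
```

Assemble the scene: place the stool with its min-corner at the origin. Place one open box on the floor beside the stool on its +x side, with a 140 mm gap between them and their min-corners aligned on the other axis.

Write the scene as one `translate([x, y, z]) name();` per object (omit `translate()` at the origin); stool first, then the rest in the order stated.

stool();
translate([482, 0, 0]) open_box();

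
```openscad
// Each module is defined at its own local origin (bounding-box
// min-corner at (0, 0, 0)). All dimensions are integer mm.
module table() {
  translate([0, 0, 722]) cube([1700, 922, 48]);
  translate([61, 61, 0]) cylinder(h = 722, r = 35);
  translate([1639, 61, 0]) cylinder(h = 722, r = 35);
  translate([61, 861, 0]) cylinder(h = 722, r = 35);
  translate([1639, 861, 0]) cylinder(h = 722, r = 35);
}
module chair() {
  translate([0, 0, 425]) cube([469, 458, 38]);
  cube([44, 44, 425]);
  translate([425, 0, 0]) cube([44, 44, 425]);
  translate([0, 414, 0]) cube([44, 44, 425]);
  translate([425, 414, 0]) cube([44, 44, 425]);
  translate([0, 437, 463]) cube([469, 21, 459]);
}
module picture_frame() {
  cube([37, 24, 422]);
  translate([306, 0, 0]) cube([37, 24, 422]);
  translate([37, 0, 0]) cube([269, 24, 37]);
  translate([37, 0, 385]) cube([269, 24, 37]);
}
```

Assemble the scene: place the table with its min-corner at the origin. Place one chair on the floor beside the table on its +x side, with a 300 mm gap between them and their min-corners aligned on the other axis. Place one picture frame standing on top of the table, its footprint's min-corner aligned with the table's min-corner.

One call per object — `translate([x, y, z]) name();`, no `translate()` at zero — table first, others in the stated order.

table();
translate([2000, 0, 0]) chair();
translate([0, 0, 770]) picture_frame();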